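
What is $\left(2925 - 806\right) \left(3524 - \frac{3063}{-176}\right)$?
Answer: $\frac{1320745153}{176} \approx 7.5042 \cdot 10^{6}$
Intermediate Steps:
$\left(2925 - 806\right) \left(3524 - \frac{3063}{-176}\right) = 2119 \left(3524 - - \frac{3063}{176}\right) = 2119 \left(3524 + \frac{3063}{176}\right) = 2119 \cdot \frac{623287}{176} = \frac{1320745153}{176}$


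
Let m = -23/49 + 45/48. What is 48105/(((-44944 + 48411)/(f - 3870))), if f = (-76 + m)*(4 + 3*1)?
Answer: -23699264985/388304 ≈ -61033.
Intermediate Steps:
m = 367/784 (m = -23*1/49 + 45*(1/48) = -23/49 + 15/16 = 367/784 ≈ 0.46811)
f = -59217/112 (f = (-76 + 367/784)*(4 + 3*1) = -59217*(4 + 3)/784 = -59217/784*7 = -59217/112 ≈ -528.72)
48105/(((-44944 + 48411)/(f - 3870))) = 48105/(((-44944 + 48411)/(-59217/112 - 3870))) = 48105/((3467/(-492657/112))) = 48105/((3467*(-112/492657))) = 48105/(-388304/492657) = 48105*(-492657/388304) = -23699264985/388304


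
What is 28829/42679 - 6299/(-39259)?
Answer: 1400632732/1675534861 ≈ 0.83593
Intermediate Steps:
28829/42679 - 6299/(-39259) = 28829*(1/42679) - 6299*(-1/39259) = 28829/42679 + 6299/39259 = 1400632732/1675534861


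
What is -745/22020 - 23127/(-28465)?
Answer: 97610023/125359860 ≈ 0.77864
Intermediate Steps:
-745/22020 - 23127/(-28465) = -745*1/22020 - 23127*(-1/28465) = -149/4404 + 23127/28465 = 97610023/125359860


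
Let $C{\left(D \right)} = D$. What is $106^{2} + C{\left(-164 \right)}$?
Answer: $11072$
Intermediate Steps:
$106^{2} + C{\left(-164 \right)} = 106^{2} - 164 = 11236 - 164 = 11072$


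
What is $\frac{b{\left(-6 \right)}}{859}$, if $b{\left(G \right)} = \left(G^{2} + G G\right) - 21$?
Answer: $\frac{51}{859} \approx 0.059371$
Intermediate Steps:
$b{\left(G \right)} = -21 + 2 G^{2}$ ($b{\left(G \right)} = \left(G^{2} + G^{2}\right) - 21 = 2 G^{2} - 21 = -21 + 2 G^{2}$)
$\frac{b{\left(-6 \right)}}{859} = \frac{-21 + 2 \left(-6\right)^{2}}{859} = \left(-21 + 2 \cdot 36\right) \frac{1}{859} = \left(-21 + 72\right) \frac{1}{859} = 51 \cdot \frac{1}{859} = \frac{51}{859}$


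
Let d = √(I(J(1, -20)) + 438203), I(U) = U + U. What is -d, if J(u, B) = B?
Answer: -√438163 ≈ -661.94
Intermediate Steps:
I(U) = 2*U
d = √438163 (d = √(2*(-20) + 438203) = √(-40 + 438203) = √438163 ≈ 661.94)
-d = -√438163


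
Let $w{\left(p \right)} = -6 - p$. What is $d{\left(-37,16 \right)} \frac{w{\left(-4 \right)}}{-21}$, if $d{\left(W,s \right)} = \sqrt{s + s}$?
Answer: $\frac{8 \sqrt{2}}{21} \approx 0.53875$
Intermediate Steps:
$d{\left(W,s \right)} = \sqrt{2} \sqrt{s}$ ($d{\left(W,s \right)} = \sqrt{2 s} = \sqrt{2} \sqrt{s}$)
$d{\left(-37,16 \right)} \frac{w{\left(-4 \right)}}{-21} = \sqrt{2} \sqrt{16} \frac{-6 - -4}{-21} = \sqrt{2} \cdot 4 \left(-6 + 4\right) \left(- \frac{1}{21}\right) = 4 \sqrt{2} \left(\left(-2\right) \left(- \frac{1}{21}\right)\right) = 4 \sqrt{2} \cdot \frac{2}{21} = \frac{8 \sqrt{2}}{21}$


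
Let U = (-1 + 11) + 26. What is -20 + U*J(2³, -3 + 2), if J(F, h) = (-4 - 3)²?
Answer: 1744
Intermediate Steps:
J(F, h) = 49 (J(F, h) = (-7)² = 49)
U = 36 (U = 10 + 26 = 36)
-20 + U*J(2³, -3 + 2) = -20 + 36*49 = -20 + 1764 = 1744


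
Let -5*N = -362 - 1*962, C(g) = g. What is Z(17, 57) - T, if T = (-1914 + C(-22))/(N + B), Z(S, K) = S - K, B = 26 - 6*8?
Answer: -19440/607 ≈ -32.026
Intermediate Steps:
B = -22 (B = 26 - 48 = -22)
N = 1324/5 (N = -(-362 - 1*962)/5 = -(-362 - 962)/5 = -⅕*(-1324) = 1324/5 ≈ 264.80)
T = -4840/607 (T = (-1914 - 22)/(1324/5 - 22) = -1936/1214/5 = -1936*5/1214 = -4840/607 ≈ -7.9736)
Z(17, 57) - T = (17 - 1*57) - 1*(-4840/607) = (17 - 57) + 4840/607 = -40 + 4840/607 = -19440/607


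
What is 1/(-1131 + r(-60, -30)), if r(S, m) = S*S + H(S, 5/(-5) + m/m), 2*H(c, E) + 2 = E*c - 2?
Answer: 1/2467 ≈ 0.00040535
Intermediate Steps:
H(c, E) = -2 + E*c/2 (H(c, E) = -1 + (E*c - 2)/2 = -1 + (-2 + E*c)/2 = -1 + (-1 + E*c/2) = -2 + E*c/2)
r(S, m) = -2 + S**2 (r(S, m) = S*S + (-2 + (5/(-5) + m/m)*S/2) = S**2 + (-2 + (5*(-1/5) + 1)*S/2) = S**2 + (-2 + (-1 + 1)*S/2) = S**2 + (-2 + (1/2)*0*S) = S**2 + (-2 + 0) = S**2 - 2 = -2 + S**2)
1/(-1131 + r(-60, -30)) = 1/(-1131 + (-2 + (-60)**2)) = 1/(-1131 + (-2 + 3600)) = 1/(-1131 + 3598) = 1/2467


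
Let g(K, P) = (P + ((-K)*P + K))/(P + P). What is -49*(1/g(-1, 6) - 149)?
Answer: 79723/11 ≈ 7247.5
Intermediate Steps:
g(K, P) = (K + P - K*P)/(2*P) (g(K, P) = (P + (-K*P + K))/((2*P)) = (P + (K - K*P))*(1/(2*P)) = (K + P - K*P)*(1/(2*P)) = (K + P - K*P)/(2*P))
-49*(1/g(-1, 6) - 149) = -49*(1/((1/2)*(-1 - 1*6*(-1 - 1))/6) - 149) = -49*(1/((1/2)*(1/6)*(-1 - 1*6*(-2))) - 149) = -49*(1/((1/2)*(1/6)*(-1 + 12)) - 149) = -49*(1/((1/2)*(1/6)*11) - 149) = -49*(1/(11/12) - 149) = -49*(12/11 - 149) = -49*(-1627/11) = 79723/11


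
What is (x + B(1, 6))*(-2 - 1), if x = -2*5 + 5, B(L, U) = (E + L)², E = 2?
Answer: -12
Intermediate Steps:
B(L, U) = (2 + L)²
x = -5 (x = -10 + 5 = -5)
(x + B(1, 6))*(-2 - 1) = (-5 + (2 + 1)²)*(-2 - 1) = (-5 + 3²)*(-3) = (-5 + 9)*(-3) = 4*(-3) = -12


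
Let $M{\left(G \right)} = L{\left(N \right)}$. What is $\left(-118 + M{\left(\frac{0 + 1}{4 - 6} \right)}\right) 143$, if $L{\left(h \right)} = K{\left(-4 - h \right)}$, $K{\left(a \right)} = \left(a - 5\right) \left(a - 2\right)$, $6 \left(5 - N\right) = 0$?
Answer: $5148$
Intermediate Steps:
$N = 5$ ($N = 5 - 0 = 5 + 0 = 5$)
$K{\left(a \right)} = \left(-5 + a\right) \left(-2 + a\right)$
$L{\left(h \right)} = 38 + \left(-4 - h\right)^{2} + 7 h$ ($L{\left(h \right)} = 10 + \left(-4 - h\right)^{2} - 7 \left(-4 - h\right) = 10 + \left(-4 - h\right)^{2} + \left(28 + 7 h\right) = 38 + \left(-4 - h\right)^{2} + 7 h$)
$M{\left(G \right)} = 154$ ($M{\left(G \right)} = 54 + 5^{2} + 15 \cdot 5 = 54 + 25 + 75 = 154$)
$\left(-118 + M{\left(\frac{0 + 1}{4 - 6} \right)}\right) 143 = \left(-118 + 154\right) 143 = 36 \cdot 143 = 5148$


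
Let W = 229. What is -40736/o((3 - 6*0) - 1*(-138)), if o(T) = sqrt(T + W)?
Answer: -20368*sqrt(370)/185 ≈ -2117.8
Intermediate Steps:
o(T) = sqrt(229 + T) (o(T) = sqrt(T + 229) = sqrt(229 + T))
-40736/o((3 - 6*0) - 1*(-138)) = -40736/sqrt(229 + ((3 - 6*0) - 1*(-138))) = -40736/sqrt(229 + ((3 + 0) + 138)) = -40736/sqrt(229 + (3 + 138)) = -40736/sqrt(229 + 141) = -40736*sqrt(370)/370 = -20368*sqrt(370)/185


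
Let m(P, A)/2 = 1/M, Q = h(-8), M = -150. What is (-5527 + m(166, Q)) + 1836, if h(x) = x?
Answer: -276826/75 ≈ -3691.0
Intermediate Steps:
Q = -8
m(P, A) = -1/75 (m(P, A) = 2/(-150) = 2*(-1/150) = -1/75)
(-5527 + m(166, Q)) + 1836 = (-5527 - 1/75) + 1836 = -414526/75 + 1836 = -276826/75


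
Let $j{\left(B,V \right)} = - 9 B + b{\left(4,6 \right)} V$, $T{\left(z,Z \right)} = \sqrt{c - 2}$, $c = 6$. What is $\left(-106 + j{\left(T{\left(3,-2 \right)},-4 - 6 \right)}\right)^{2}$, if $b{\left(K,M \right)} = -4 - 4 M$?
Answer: $24336$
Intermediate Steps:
$T{\left(z,Z \right)} = 2$ ($T{\left(z,Z \right)} = \sqrt{6 - 2} = \sqrt{4} = 2$)
$j{\left(B,V \right)} = - 28 V - 9 B$ ($j{\left(B,V \right)} = - 9 B + \left(-4 - 24\right) V = - 9 B - 28 V = - 28 V - 9 B$)
$\left(-106 + j{\left(T{\left(3,-2 \right)},-4 - 6 \right)}\right)^{2} = \left(-106 - \left(18 + 28 \left(-4 - 6\right)\right)\right)^{2} = \left(-106 - -262\right)^{2} = \left(-106 + \left(280 - 18\right)\right)^{2} = \left(-106 + 262\right)^{2} = 156^{2} = 24336$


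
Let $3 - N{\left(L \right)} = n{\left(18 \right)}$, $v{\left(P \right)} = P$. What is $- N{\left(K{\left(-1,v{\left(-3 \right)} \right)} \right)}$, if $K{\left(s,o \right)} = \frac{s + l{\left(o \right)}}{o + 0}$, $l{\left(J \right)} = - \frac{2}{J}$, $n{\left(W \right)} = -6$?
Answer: $-9$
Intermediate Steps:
$K{\left(s,o \right)} = \frac{s - \frac{2}{o}}{o}$ ($K{\left(s,o \right)} = \frac{s - \frac{2}{o}}{o + 0} = \frac{s - \frac{2}{o}}{o}$)
$N{\left(L \right)} = 9$ ($N{\left(L \right)} = 3 - -6 = 3 + 6 = 9$)
$- N{\left(K{\left(-1,v{\left(-3 \right)} \right)} \right)} = \left(-1\right) 9 = -9$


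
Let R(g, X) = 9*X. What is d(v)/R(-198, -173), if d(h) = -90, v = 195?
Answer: 10/173 ≈ 0.057803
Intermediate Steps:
d(v)/R(-198, -173) = -90/(9*(-173)) = -90/(-1557) = -90*(-1/1557) = 10/173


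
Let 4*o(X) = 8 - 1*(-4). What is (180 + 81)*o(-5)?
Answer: 783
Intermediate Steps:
o(X) = 3 (o(X) = (8 - 1*(-4))/4 = (8 + 4)/4 = (1/4)*12 = 3)
(180 + 81)*o(-5) = (180 + 81)*3 = 261*3 = 783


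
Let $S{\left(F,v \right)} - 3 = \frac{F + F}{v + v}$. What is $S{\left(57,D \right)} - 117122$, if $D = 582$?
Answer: $- \frac{22721067}{194} \approx -1.1712 \cdot 10^{5}$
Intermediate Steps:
$S{\left(F,v \right)} = 3 + \frac{F}{v}$ ($S{\left(F,v \right)} = 3 + \frac{F + F}{v + v} = 3 + \frac{2 F}{2 v} = 3 + 2 F \frac{1}{2 v} = 3 + \frac{F}{v}$)
$S{\left(57,D \right)} - 117122 = \left(3 + \frac{57}{582}\right) - 117122 = \left(3 + 57 \cdot \frac{1}{582}\right) - 117122 = \left(3 + \frac{19}{194}\right) - 117122 = \frac{601}{194} - 117122 = - \frac{22721067}{194}$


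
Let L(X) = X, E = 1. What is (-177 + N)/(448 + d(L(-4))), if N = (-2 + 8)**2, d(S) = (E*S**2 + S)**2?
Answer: -141/592 ≈ -0.23818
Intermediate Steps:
d(S) = (S + S**2)**2 (d(S) = (1*S**2 + S)**2 = (S**2 + S)**2 = (S + S**2)**2)
N = 36 (N = 6**2 = 36)
(-177 + N)/(448 + d(L(-4))) = (-177 + 36)/(448 + (-4)**2*(1 - 4)**2) = -141/(448 + 16*(-3)**2) = -141/(448 + 16*9) = -141/(448 + 144) = -141/592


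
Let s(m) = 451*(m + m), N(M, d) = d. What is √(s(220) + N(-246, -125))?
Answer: 3*√22035 ≈ 445.33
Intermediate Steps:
s(m) = 902*m (s(m) = 451*(2*m) = 902*m)
√(s(220) + N(-246, -125)) = √(902*220 - 125) = √(198440 - 125) = √198315 = 3*√22035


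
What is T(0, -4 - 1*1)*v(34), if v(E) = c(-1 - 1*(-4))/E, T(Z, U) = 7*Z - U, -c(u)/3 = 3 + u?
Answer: -45/17 ≈ -2.6471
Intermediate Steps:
c(u) = -9 - 3*u (c(u) = -3*(3 + u) = -9 - 3*u)
T(Z, U) = -U + 7*Z
v(E) = -18/E (v(E) = (-9 - 3*(-1 - 1*(-4)))/E = (-9 - 3*(-1 + 4))/E = (-9 - 3*3)/E = (-9 - 9)/E = -18/E)
T(0, -4 - 1*1)*v(34) = (-(-4 - 1*1) + 7*0)*(-18/34) = (-(-4 - 1) + 0)*(-18*1/34) = (-1*(-5) + 0)*(-9/17) = (5 + 0)*(-9/17) = 5*(-9/17) = -45/17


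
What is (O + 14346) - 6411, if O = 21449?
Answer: 29384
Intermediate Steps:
(O + 14346) - 6411 = (21449 + 14346) - 6411 = 35795 - 6411 = 29384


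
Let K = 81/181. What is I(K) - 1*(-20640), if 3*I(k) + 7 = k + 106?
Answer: 3741840/181 ≈ 20673.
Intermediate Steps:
K = 81/181 (K = 81*(1/181) = 81/181 ≈ 0.44751)
I(k) = 33 + k/3 (I(k) = -7/3 + (k + 106)/3 = -7/3 + (106 + k)/3 = -7/3 + (106/3 + k/3) = 33 + k/3)
I(K) - 1*(-20640) = (33 + (⅓)*(81/181)) - 1*(-20640) = (33 + 27/181) + 20640 = 6000/181 + 20640 = 3741840/181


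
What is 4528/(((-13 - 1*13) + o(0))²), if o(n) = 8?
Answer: 1132/81 ≈ 13.975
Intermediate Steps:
4528/(((-13 - 1*13) + o(0))²) = 4528/(((-13 - 1*13) + 8)²) = 4528/(((-13 - 13) + 8)²) = 4528/((-26 + 8)²) = 4528/((-18)²) = 4528/324 = 4528*(1/324) = 1132/81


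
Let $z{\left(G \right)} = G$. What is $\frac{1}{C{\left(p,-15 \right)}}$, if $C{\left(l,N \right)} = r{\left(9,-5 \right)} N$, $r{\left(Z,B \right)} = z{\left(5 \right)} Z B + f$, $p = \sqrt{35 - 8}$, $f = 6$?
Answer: $\frac{1}{3285} \approx 0.00030441$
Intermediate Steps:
$p = 3 \sqrt{3}$ ($p = \sqrt{27} = 3 \sqrt{3} \approx 5.1962$)
$r{\left(Z,B \right)} = 6 + 5 B Z$ ($r{\left(Z,B \right)} = 5 Z B + 6 = 5 B Z + 6 = 6 + 5 B Z$)
$C{\left(l,N \right)} = - 219 N$ ($C{\left(l,N \right)} = \left(6 + 5 \left(-5\right) 9\right) N = \left(6 - 225\right) N = - 219 N$)
$\frac{1}{C{\left(p,-15 \right)}} = \frac{1}{\left(-219\right) \left(-15\right)} = \frac{1}{3285}$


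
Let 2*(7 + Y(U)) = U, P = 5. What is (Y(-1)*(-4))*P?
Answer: 150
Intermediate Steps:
Y(U) = -7 + U/2
(Y(-1)*(-4))*P = ((-7 + (½)*(-1))*(-4))*5 = ((-7 - ½)*(-4))*5 = -15/2*(-4)*5 = 30*5 = 150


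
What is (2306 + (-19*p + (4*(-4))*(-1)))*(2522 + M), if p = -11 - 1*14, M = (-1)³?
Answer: 7051237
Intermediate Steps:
M = -1
p = -25 (p = -11 - 14 = -25)
(2306 + (-19*p + (4*(-4))*(-1)))*(2522 + M) = (2306 + (-19*(-25) + (4*(-4))*(-1)))*(2522 - 1) = (2306 + (475 - 16*(-1)))*2521 = (2306 + (475 + 16))*2521 = (2306 + 491)*2521 = 2797*2521 = 7051237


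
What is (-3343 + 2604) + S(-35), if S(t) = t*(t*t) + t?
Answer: -43649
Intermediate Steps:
S(t) = t + t³ (S(t) = t*t² + t = t³ + t = t + t³)
(-3343 + 2604) + S(-35) = (-3343 + 2604) + (-35 + (-35)³) = -739 + (-35 - 42875) = -739 - 42910 = -43649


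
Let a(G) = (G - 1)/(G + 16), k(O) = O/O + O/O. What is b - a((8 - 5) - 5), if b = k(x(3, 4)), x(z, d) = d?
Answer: 31/14 ≈ 2.2143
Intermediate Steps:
k(O) = 2 (k(O) = 1 + 1 = 2)
a(G) = (-1 + G)/(16 + G)
b = 2
b - a((8 - 5) - 5) = 2 - (-1 + ((8 - 5) - 5))/(16 + ((8 - 5) - 5)) = 2 - (-1 + (3 - 5))/(16 + (3 - 5)) = 2 - (-1 - 2)/(16 - 2) = 2 - (-3)/14 = 2 - 1*(-3/14) = 2 + 3/14 = 31/14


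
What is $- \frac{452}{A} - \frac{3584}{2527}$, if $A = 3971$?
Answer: $- \frac{6084}{3971} \approx -1.5321$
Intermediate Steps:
$- \frac{452}{A} - \frac{3584}{2527} = - \frac{452}{3971} - \frac{3584}{2527} = \left(-452\right) \frac{1}{3971} - \frac{512}{361} = - \frac{452}{3971} - \frac{512}{361} = - \frac{6084}{3971}$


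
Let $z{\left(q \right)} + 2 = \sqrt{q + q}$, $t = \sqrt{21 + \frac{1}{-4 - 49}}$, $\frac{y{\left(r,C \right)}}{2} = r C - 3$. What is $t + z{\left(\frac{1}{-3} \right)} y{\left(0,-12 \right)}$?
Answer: $12 + \frac{2 \sqrt{14734}}{53} - 2 i \sqrt{6} \approx 16.581 - 4.899 i$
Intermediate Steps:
$y{\left(r,C \right)} = -6 + 2 C r$ ($y{\left(r,C \right)} = 2 \left(r C - 3\right) = 2 \left(C r - 3\right) = 2 \left(-3 + C r\right) = -6 + 2 C r$)
$t = \frac{2 \sqrt{14734}}{53}$ ($t = \sqrt{21 + \frac{1}{-53}} = \sqrt{21 - \frac{1}{53}} = \sqrt{\frac{1112}{53}} = \frac{2 \sqrt{14734}}{53} \approx 4.5805$)
$z{\left(q \right)} = -2 + \sqrt{2} \sqrt{q}$ ($z{\left(q \right)} = -2 + \sqrt{q + q} = -2 + \sqrt{2 q} = -2 + \sqrt{2} \sqrt{q}$)
$t + z{\left(\frac{1}{-3} \right)} y{\left(0,-12 \right)} = \frac{2 \sqrt{14734}}{53} + \left(-2 + \sqrt{2} \sqrt{\frac{1}{-3}}\right) \left(-6 + 2 \left(-12\right) 0\right) = \frac{2 \sqrt{14734}}{53} + \left(-2 + \sqrt{2} \sqrt{- \frac{1}{3}}\right) \left(-6 + 0\right) = \frac{2 \sqrt{14734}}{53} + \left(-2 + \sqrt{2} \frac{i \sqrt{3}}{3}\right) \left(-6\right) = \frac{2 \sqrt{14734}}{53} + \left(-2 + \frac{i \sqrt{6}}{3}\right) \left(-6\right) = \frac{2 \sqrt{14734}}{53} + \left(12 - 2 i \sqrt{6}\right) = 12 + \frac{2 \sqrt{14734}}{53} - 2 i \sqrt{6}$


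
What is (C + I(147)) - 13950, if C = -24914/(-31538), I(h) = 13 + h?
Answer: -217442053/15769 ≈ -13789.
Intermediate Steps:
C = 12457/15769 (C = -24914*(-1/31538) = 12457/15769 ≈ 0.78997)
(C + I(147)) - 13950 = (12457/15769 + (13 + 147)) - 13950 = (12457/15769 + 160) - 13950 = 2535497/15769 - 13950 = -217442053/15769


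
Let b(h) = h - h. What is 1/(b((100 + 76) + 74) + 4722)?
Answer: 1/4722 ≈ 0.00021177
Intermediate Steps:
b(h) = 0
1/(b((100 + 76) + 74) + 4722) = 1/(0 + 4722) = 1/4722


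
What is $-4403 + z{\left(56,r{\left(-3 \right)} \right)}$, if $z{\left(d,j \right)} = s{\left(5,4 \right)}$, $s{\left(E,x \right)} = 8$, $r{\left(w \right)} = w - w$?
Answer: $-4395$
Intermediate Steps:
$r{\left(w \right)} = 0$
$z{\left(d,j \right)} = 8$
$-4403 + z{\left(56,r{\left(-3 \right)} \right)} = -4403 + 8 = -4395$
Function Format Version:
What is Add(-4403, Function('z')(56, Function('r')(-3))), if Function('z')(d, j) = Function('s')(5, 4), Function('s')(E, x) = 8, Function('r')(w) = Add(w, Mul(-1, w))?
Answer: -4395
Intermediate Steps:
Function('r')(w) = 0
Function('z')(d, j) = 8
Add(-4403, Function('z')(56, Function('r')(-3))) = Add(-4403, 8) = -4395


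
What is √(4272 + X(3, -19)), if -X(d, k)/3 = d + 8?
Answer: 3*√471 ≈ 65.108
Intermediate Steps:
X(d, k) = -24 - 3*d (X(d, k) = -3*(d + 8) = -3*(8 + d) = -24 - 3*d)
√(4272 + X(3, -19)) = √(4272 + (-24 - 3*3)) = √(4272 + (-24 - 9)) = √(4272 - 33) = √4239 = 3*√471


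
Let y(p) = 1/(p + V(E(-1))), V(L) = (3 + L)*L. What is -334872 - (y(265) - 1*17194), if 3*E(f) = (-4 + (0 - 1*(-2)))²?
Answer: -774181295/2437 ≈ -3.1768e+5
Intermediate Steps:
E(f) = 4/3 (E(f) = (-4 + (0 - 1*(-2)))²/3 = (-4 + (0 + 2))²/3 = (-4 + 2)²/3 = (⅓)*(-2)² = (⅓)*4 = 4/3)
V(L) = L*(3 + L)
y(p) = 1/(52/9 + p) (y(p) = 1/(p + 4*(3 + 4/3)/3) = 1/(p + (4/3)*(13/3)) = 1/(p + 52/9) = 1/(52/9 + p))
-334872 - (y(265) - 1*17194) = -334872 - (9/(52 + 9*265) - 1*17194) = -334872 - (9/(52 + 2385) - 17194) = -334872 - (9/2437 - 17194) = -334872 - 1*(-41901769/2437) = -334872 + 41901769/2437 = -774181295/2437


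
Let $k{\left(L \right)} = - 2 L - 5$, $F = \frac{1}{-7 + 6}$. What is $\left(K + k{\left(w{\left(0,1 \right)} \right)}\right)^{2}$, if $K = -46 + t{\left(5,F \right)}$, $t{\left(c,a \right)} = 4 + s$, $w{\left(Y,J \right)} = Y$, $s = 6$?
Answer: $1681$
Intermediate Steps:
$F = -1$ ($F = \frac{1}{-1} = -1$)
$k{\left(L \right)} = -5 - 2 L$
$t{\left(c,a \right)} = 10$ ($t{\left(c,a \right)} = 4 + 6 = 10$)
$K = -36$ ($K = -46 + 10 = -36$)
$\left(K + k{\left(w{\left(0,1 \right)} \right)}\right)^{2} = \left(-36 - 5\right)^{2} = \left(-41\right)^{2} = 1681$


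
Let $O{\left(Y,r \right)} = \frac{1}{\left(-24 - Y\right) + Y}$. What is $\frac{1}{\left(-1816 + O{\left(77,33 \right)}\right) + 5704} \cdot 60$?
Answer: $\frac{1440}{93311} \approx 0.015432$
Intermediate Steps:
$O{\left(Y,r \right)} = - \frac{1}{24}$ ($O{\left(Y,r \right)} = \frac{1}{-24} = - \frac{1}{24}$)
$\frac{1}{\left(-1816 + O{\left(77,33 \right)}\right) + 5704} \cdot 60 = \frac{1}{\left(-1816 - \frac{1}{24}\right) + 5704} \cdot 60 = \frac{1}{- \frac{43585}{24} + 5704} \cdot 60 = \frac{1}{\frac{93311}{24}} \cdot 60 = \frac{24}{93311} \cdot 60 = \frac{1440}{93311}$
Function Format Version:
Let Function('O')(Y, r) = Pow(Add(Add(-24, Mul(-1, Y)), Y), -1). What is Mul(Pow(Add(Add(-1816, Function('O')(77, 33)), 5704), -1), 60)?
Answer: Rational(1440, 93311) ≈ 0.015432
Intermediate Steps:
Function('O')(Y, r) = Rational(-1, 24) (Function('O')(Y, r) = Pow(-24, -1) = Rational(-1, 24))
Mul(Pow(Add(Add(-1816, Function('O')(77, 33)), 5704), -1), 60) = Mul(Pow(Add(Add(-1816, Rational(-1, 24)), 5704), -1), 60) = Mul(Pow(Add(Rational(-43585, 24), 5704), -1), 60) = Mul(Pow(Rational(93311, 24), -1), 60) = Mul(Rational(24, 93311), 60) = Rational(1440, 93311)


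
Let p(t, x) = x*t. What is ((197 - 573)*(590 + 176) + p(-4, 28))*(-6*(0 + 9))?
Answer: 15558912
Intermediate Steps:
p(t, x) = t*x
((197 - 573)*(590 + 176) + p(-4, 28))*(-6*(0 + 9)) = ((197 - 573)*(590 + 176) - 4*28)*(-6*(0 + 9)) = (-376*766 - 112)*(-6*9) = (-288016 - 112)*(-54) = -288128*(-54) = 15558912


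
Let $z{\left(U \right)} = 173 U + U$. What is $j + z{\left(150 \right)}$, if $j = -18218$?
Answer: $7882$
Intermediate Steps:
$z{\left(U \right)} = 174 U$
$j + z{\left(150 \right)} = -18218 + 174 \cdot 150 = -18218 + 26100 = 7882$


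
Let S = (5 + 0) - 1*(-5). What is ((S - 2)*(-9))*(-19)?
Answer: 1368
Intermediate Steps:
S = 10 (S = 5 + 5 = 10)
((S - 2)*(-9))*(-19) = ((10 - 2)*(-9))*(-19) = (8*(-9))*(-19) = -72*(-19) = 1368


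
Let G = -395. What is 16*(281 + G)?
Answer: -1824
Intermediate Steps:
16*(281 + G) = 16*(281 - 395) = 16*(-114) = -1824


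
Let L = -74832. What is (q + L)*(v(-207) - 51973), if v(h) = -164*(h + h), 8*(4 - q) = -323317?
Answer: -4383713361/8 ≈ -5.4796e+8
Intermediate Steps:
q = 323349/8 (q = 4 - 1/8*(-323317) = 4 + 323317/8 = 323349/8 ≈ 40419.)
v(h) = -328*h
(q + L)*(v(-207) - 51973) = (323349/8 - 74832)*(-328*(-207) - 51973) = -275307*(67896 - 51973)/8 = -275307/8*15923 = -4383713361/8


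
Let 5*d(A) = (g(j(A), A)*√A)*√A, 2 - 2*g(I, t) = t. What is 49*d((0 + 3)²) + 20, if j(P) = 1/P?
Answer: -2887/10 ≈ -288.70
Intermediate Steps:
g(I, t) = 1 - t/2
d(A) = A*(1 - A/2)/5 (d(A) = (((1 - A/2)*√A)*√A)/5 = ((√A*(1 - A/2))*√A)/5 = (A*(1 - A/2))/5 = A*(1 - A/2)/5)
49*d((0 + 3)²) + 20 = 49*((0 + 3)²*(2 - (0 + 3)²)/10) + 20 = 49*((⅒)*3²*(2 - 1*3²)) + 20 = 49*((⅒)*9*(2 - 1*9)) + 20 = 49*((⅒)*9*(2 - 9)) + 20 = 49*((⅒)*9*(-7)) + 20 = 49*(-63/10) + 20 = -3087/10 + 20 = -2887/10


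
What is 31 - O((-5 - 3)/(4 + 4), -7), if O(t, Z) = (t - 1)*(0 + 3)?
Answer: 37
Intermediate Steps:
O(t, Z) = -3 + 3*t (O(t, Z) = (-1 + t)*3 = -3 + 3*t)
31 - O((-5 - 3)/(4 + 4), -7) = 31 - (-3 + 3*((-5 - 3)/(4 + 4))) = 31 - (-3 + 3*(-8/8)) = 31 - (-3 + 3*(-8*1/8)) = 31 - (-3 + 3*(-1)) = 31 - (-3 - 3) = 31 - 1*(-6) = 31 + 6 = 37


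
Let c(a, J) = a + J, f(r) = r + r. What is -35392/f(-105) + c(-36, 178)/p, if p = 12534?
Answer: 1760449/10445 ≈ 168.54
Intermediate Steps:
f(r) = 2*r
c(a, J) = J + a
-35392/f(-105) + c(-36, 178)/p = -35392/(2*(-105)) + (178 - 36)/12534 = -35392/(-210) + 142*(1/12534) = -35392*(-1/210) + 71/6267 = 2528/15 + 71/6267 = 1760449/10445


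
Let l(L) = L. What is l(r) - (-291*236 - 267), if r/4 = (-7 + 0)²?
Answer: 69139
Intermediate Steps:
r = 196 (r = 4*(-7 + 0)² = 4*(-7)² = 4*49 = 196)
l(r) - (-291*236 - 267) = 196 - (-291*236 - 267) = 196 - (-68676 - 267) = 196 - 1*(-68943) = 196 + 68943 = 69139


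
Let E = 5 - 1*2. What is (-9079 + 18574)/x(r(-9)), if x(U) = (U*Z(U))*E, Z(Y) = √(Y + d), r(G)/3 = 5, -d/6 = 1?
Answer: 211/3 ≈ 70.333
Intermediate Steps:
d = -6 (d = -6*1 = -6)
r(G) = 15 (r(G) = 3*5 = 15)
Z(Y) = √(-6 + Y) (Z(Y) = √(Y - 6) = √(-6 + Y))
E = 3 (E = 5 - 2 = 3)
x(U) = 3*U*√(-6 + U) (x(U) = (U*√(-6 + U))*3 = 3*U*√(-6 + U))
(-9079 + 18574)/x(r(-9)) = (-9079 + 18574)/((3*15*√(-6 + 15))) = 9495/((3*15*√9)) = 9495/((3*15*3)) = 9495/135 = 9495*(1/135) = 211/3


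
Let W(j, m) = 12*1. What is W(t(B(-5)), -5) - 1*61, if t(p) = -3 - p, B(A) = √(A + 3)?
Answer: -49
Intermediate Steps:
B(A) = √(3 + A)
W(j, m) = 12
W(t(B(-5)), -5) - 1*61 = 12 - 1*61 = 12 - 61 = -49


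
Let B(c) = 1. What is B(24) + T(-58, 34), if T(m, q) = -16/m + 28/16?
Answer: 351/116 ≈ 3.0259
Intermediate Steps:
T(m, q) = 7/4 - 16/m (T(m, q) = -16/m + 28*(1/16) = -16/m + 7/4 = 7/4 - 16/m)
B(24) + T(-58, 34) = 1 + (7/4 - 16/(-58)) = 1 + (7/4 - 16*(-1/58)) = 1 + (7/4 + 8/29) = 1 + 235/116 = 351/116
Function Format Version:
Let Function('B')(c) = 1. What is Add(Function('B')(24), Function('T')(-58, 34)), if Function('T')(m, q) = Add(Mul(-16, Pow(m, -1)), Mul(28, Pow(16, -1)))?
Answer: Rational(351, 116) ≈ 3.0259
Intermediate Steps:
Function('T')(m, q) = Add(Rational(7, 4), Mul(-16, Pow(m, -1))) (Function('T')(m, q) = Add(Mul(-16, Pow(m, -1)), Mul(28, Rational(1, 16))) = Add(Mul(-16, Pow(m, -1)), Rational(7, 4)) = Add(Rational(7, 4), Mul(-16, Pow(m, -1))))
Add(Function('B')(24), Function('T')(-58, 34)) = Add(1, Add(Rational(7, 4), Mul(-16, Pow(-58, -1)))) = Add(1, Add(Rational(7, 4), Mul(-16, Rational(-1, 58)))) = Add(1, Add(Rational(7, 4), Rational(8, 29))) = Add(1, Rational(235, 116)) = Rational(351, 116)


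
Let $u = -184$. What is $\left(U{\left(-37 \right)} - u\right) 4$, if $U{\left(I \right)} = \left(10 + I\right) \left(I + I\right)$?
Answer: $8728$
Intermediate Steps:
$U{\left(I \right)} = 2 I \left(10 + I\right)$ ($U{\left(I \right)} = \left(10 + I\right) 2 I = 2 I \left(10 + I\right)$)
$\left(U{\left(-37 \right)} - u\right) 4 = \left(2 \left(-37\right) \left(10 - 37\right) - -184\right) 4 = \left(2 \left(-37\right) \left(-27\right) + 184\right) 4 = \left(1998 + 184\right) 4 = 2182 \cdot 4 = 8728$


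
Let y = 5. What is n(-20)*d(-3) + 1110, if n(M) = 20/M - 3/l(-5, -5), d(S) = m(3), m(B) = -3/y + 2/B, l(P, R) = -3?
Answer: 1110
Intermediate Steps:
m(B) = -⅗ + 2/B (m(B) = -3/5 + 2/B = -3*⅕ + 2/B = -⅗ + 2/B)
d(S) = 1/15 (d(S) = -⅗ + 2/3 = -⅗ + 2*(⅓) = -⅗ + ⅔ = 1/15)
n(M) = 1 + 20/M (n(M) = 20/M - 3/(-3) = 20/M - 3*(-⅓) = 20/M + 1 = 1 + 20/M)
n(-20)*d(-3) + 1110 = ((20 - 20)/(-20))*(1/15) + 1110 = -1/20*0*(1/15) + 1110 = 0*(1/15) + 1110 = 0 + 1110 = 1110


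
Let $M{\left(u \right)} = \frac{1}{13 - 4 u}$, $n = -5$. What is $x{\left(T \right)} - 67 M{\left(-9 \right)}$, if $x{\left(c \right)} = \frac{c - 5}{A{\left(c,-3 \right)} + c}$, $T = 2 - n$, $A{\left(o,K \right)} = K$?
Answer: $- \frac{85}{98} \approx -0.86735$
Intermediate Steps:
$T = 7$ ($T = 2 - -5 = 2 + 5 = 7$)
$x{\left(c \right)} = \frac{-5 + c}{-3 + c}$ ($x{\left(c \right)} = \frac{c - 5}{-3 + c} = \frac{-5 + c}{-3 + c}$)
$x{\left(T \right)} - 67 M{\left(-9 \right)} = \frac{-5 + 7}{-3 + 7} - 67 \left(- \frac{1}{-13 + 4 \left(-9\right)}\right) = \frac{1}{4} \cdot 2 - 67 \left(- \frac{1}{-13 - 36}\right) = \frac{1}{4} \cdot 2 - 67 \left(- \frac{1}{-49}\right) = \frac{1}{2} - 67 \left(\left(-1\right) \left(- \frac{1}{49}\right)\right) = \frac{1}{2} - \frac{67}{49} = - \frac{85}{98}$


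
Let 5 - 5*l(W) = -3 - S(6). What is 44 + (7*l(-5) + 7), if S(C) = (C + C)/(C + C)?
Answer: 318/5 ≈ 63.600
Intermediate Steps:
S(C) = 1 (S(C) = (2*C)/((2*C)) = (2*C)*(1/(2*C)) = 1)
l(W) = 9/5 (l(W) = 1 - (-3 - 1*1)/5 = 1 - (-3 - 1)/5 = 1 - ⅕*(-4) = 1 + ⅘ = 9/5)
44 + (7*l(-5) + 7) = 44 + (7*(9/5) + 7) = 44 + (63/5 + 7) = 44 + 98/5 = 318/5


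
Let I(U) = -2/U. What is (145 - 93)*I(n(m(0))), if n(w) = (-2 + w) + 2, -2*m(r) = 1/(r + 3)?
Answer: 624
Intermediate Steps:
m(r) = -1/(2*(3 + r)) (m(r) = -1/(2*(r + 3)) = -1/(2*(3 + r)))
n(w) = w
(145 - 93)*I(n(m(0))) = (145 - 93)*(-2/((-1/(6 + 2*0)))) = 52*(-2/((-1/(6 + 0)))) = 52*(-2/((-1/6))) = 52*(-2/((-1*⅙))) = 52*(-2/(-⅙)) = 52*(-2*(-6)) = 52*12 = 624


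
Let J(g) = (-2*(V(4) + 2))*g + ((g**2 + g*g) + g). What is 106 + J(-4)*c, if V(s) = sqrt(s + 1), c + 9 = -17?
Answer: -1038 - 208*sqrt(5) ≈ -1503.1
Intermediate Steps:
c = -26 (c = -9 - 17 = -26)
V(s) = sqrt(1 + s)
J(g) = g + 2*g**2 + g*(-4 - 2*sqrt(5)) (J(g) = (-2*(sqrt(1 + 4) + 2))*g + ((g**2 + g*g) + g) = (-2*(sqrt(5) + 2))*g + ((g**2 + g**2) + g) = (-2*(2 + sqrt(5)))*g + (2*g**2 + g) = (-4 - 2*sqrt(5))*g + (g + 2*g**2) = g*(-4 - 2*sqrt(5)) + (g + 2*g**2) = g + 2*g**2 + g*(-4 - 2*sqrt(5)))
106 + J(-4)*c = 106 - 4*(-3 - 2*sqrt(5) + 2*(-4))*(-26) = 106 - 4*(-3 - 2*sqrt(5) - 8)*(-26) = 106 - 4*(-11 - 2*sqrt(5))*(-26) = 106 + (44 + 8*sqrt(5))*(-26) = 106 + (-1144 - 208*sqrt(5)) = -1038 - 208*sqrt(5)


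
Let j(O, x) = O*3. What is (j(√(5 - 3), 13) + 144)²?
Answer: 20754 + 864*√2 ≈ 21976.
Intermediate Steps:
j(O, x) = 3*O
(j(√(5 - 3), 13) + 144)² = (3*√(5 - 3) + 144)² = (3*√2 + 144)² = (144 + 3*√2)²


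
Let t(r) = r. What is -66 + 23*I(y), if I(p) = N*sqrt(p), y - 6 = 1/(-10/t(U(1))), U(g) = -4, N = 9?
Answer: -66 + 828*sqrt(10)/5 ≈ 457.67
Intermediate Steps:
y = 32/5 (y = 6 + 1/(-10/(-4)) = 6 + 1/(-10*(-1/4)) = 6 + 1/(5/2) = 6 + 2/5 = 32/5 ≈ 6.4000)
I(p) = 9*sqrt(p)
-66 + 23*I(y) = -66 + 23*(9*sqrt(32/5)) = -66 + 23*(9*(4*sqrt(10)/5)) = -66 + 23*(36*sqrt(10)/5) = -66 + 828*sqrt(10)/5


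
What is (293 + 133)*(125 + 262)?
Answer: 164862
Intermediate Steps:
(293 + 133)*(125 + 262) = 426*387 = 164862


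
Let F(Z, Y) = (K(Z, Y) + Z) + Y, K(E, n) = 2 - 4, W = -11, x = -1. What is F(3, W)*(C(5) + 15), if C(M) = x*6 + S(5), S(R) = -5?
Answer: -40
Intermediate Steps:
K(E, n) = -2
F(Z, Y) = -2 + Y + Z (F(Z, Y) = (-2 + Z) + Y = -2 + Y + Z)
C(M) = -11 (C(M) = -1*6 - 5 = -6 - 5 = -11)
F(3, W)*(C(5) + 15) = (-2 - 11 + 3)*(-11 + 15) = -10*4 = -40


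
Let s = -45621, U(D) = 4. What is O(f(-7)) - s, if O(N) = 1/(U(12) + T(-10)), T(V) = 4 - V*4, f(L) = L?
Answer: 2189809/48 ≈ 45621.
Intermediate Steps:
T(V) = 4 - 4*V
O(N) = 1/48 (O(N) = 1/(4 + (4 - 4*(-10))) = 1/(4 + (4 + 40)) = 1/(4 + 44) = 1/48)
O(f(-7)) - s = 1/48 - 1*(-45621) = 1/48 + 45621 = 2189809/48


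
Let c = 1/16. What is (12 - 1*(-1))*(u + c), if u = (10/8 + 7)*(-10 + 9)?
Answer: -1703/16 ≈ -106.44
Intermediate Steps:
c = 1/16 ≈ 0.062500
u = -33/4 (u = (10*(⅛) + 7)*(-1) = (5/4 + 7)*(-1) = (33/4)*(-1) = -33/4 ≈ -8.2500)
(12 - 1*(-1))*(u + c) = (12 - 1*(-1))*(-33/4 + 1/16) = (12 + 1)*(-131/16) = 13*(-131/16) = -1703/16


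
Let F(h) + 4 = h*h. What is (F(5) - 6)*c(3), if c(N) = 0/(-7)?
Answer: 0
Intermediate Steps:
F(h) = -4 + h**2 (F(h) = -4 + h*h = -4 + h**2)
c(N) = 0 (c(N) = 0*(-1/7) = 0)
(F(5) - 6)*c(3) = ((-4 + 5**2) - 6)*0 = ((-4 + 25) - 6)*0 = (21 - 6)*0 = 15*0 = 0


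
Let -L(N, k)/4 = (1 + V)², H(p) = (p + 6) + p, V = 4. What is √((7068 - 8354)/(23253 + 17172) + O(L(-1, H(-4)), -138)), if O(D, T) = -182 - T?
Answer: I*√58739538/1155 ≈ 6.6357*I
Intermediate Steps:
H(p) = 6 + 2*p (H(p) = (6 + p) + p = 6 + 2*p)
L(N, k) = -100 (L(N, k) = -4*(1 + 4)² = -4*5² = -4*25 = -100)
√((7068 - 8354)/(23253 + 17172) + O(L(-1, H(-4)), -138)) = √((7068 - 8354)/(23253 + 17172) + (-182 - 1*(-138))) = √(-1286/40425 + (-182 + 138)) = √(-1286*1/40425 - 44) = √(-1286/40425 - 44) = √(-1779986/40425) = I*√58739538/1155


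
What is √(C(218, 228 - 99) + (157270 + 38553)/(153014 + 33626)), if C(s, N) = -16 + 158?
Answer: √311440370495/46660 ≈ 11.960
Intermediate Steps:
C(s, N) = 142
√(C(218, 228 - 99) + (157270 + 38553)/(153014 + 33626)) = √(142 + (157270 + 38553)/(153014 + 33626)) = √(142 + 195823/186640) = √(26698703/186640) = √311440370495/46660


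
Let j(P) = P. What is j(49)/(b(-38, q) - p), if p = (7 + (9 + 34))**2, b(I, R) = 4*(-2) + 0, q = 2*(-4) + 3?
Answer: -49/2508 ≈ -0.019537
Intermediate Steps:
q = -5 (q = -8 + 3 = -5)
b(I, R) = -8 (b(I, R) = -8 + 0 = -8)
p = 2500 (p = (7 + 43)**2 = 50**2 = 2500)
j(49)/(b(-38, q) - p) = 49/(-8 - 1*2500) = 49/(-8 - 2500) = 49/(-2508) = 49*(-1/2508) = -49/2508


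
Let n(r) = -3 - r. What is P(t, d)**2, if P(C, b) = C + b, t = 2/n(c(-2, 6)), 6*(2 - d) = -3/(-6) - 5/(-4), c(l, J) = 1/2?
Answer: 36481/28224 ≈ 1.2926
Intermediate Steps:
c(l, J) = 1/2
d = 41/24 (d = 2 - (-3/(-6) - 5/(-4))/6 = 2 - (-3*(-1/6) - 5*(-1/4))/6 = 2 - (1/2 + 5/4)/6 = 2 - 1/6*7/4 = 2 - 7/24 = 41/24 ≈ 1.7083)
t = -4/7 (t = 2/(-3 - 1*1/2) = 2/(-3 - 1/2) = 2/(-7/2) = 2*(-2/7) = -4/7 ≈ -0.57143)
P(t, d)**2 = (-4/7 + 41/24)**2 = (191/168)**2 = 36481/28224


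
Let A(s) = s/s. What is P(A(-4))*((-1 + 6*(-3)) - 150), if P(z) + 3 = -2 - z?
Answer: 1014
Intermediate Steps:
A(s) = 1
P(z) = -5 - z (P(z) = -3 + (-2 - z) = -5 - z)
P(A(-4))*((-1 + 6*(-3)) - 150) = (-5 - 1*1)*((-1 + 6*(-3)) - 150) = (-5 - 1)*((-1 - 18) - 150) = -6*(-19 - 150) = -6*(-169) = 1014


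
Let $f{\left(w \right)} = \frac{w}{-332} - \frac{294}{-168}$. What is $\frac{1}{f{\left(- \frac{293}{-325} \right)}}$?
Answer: $\frac{26975}{47133} \approx 0.57232$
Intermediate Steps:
$f{\left(w \right)} = \frac{7}{4} - \frac{w}{332}$ ($f{\left(w \right)} = w \left(- \frac{1}{332}\right) - - \frac{7}{4} = - \frac{w}{332} + \frac{7}{4} = \frac{7}{4} - \frac{w}{332}$)
$\frac{1}{f{\left(- \frac{293}{-325} \right)}} = \frac{1}{\frac{7}{4} - \frac{\left(-293\right) \frac{1}{-325}}{332}} = \frac{1}{\frac{7}{4} - \frac{\left(-293\right) \left(- \frac{1}{325}\right)}{332}} = \frac{1}{\frac{7}{4} - \frac{293}{107900}} = \frac{1}{\frac{47133}{26975}} = \frac{26975}{47133}$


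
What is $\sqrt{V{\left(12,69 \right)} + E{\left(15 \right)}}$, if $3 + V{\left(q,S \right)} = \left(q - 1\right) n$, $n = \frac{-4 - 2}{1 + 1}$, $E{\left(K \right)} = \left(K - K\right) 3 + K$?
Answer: $i \sqrt{21} \approx 4.5826 i$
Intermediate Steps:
$E{\left(K \right)} = K$ ($E{\left(K \right)} = 0 \cdot 3 + K = 0 + K = K$)
$n = -3$ ($n = - \frac{6}{2} = \left(-6\right) \frac{1}{2} = -3$)
$V{\left(q,S \right)} = - 3 q$ ($V{\left(q,S \right)} = -3 + \left(q - 1\right) \left(-3\right) = -3 + \left(-1 + q\right) \left(-3\right) = -3 - \left(-3 + 3 q\right) = - 3 q$)
$\sqrt{V{\left(12,69 \right)} + E{\left(15 \right)}} = \sqrt{\left(-3\right) 12 + 15} = \sqrt{-36 + 15} = \sqrt{-21} = i \sqrt{21}$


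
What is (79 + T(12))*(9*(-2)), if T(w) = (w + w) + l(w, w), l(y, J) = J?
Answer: -2070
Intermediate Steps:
T(w) = 3*w (T(w) = (w + w) + w = 2*w + w = 3*w)
(79 + T(12))*(9*(-2)) = (79 + 3*12)*(9*(-2)) = (79 + 36)*(-18) = 115*(-18) = -2070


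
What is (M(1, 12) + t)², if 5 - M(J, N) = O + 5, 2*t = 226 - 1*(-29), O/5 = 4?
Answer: 46225/4 ≈ 11556.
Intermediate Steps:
O = 20 (O = 5*4 = 20)
t = 255/2 (t = (226 - 1*(-29))/2 = (226 + 29)/2 = (½)*255 = 255/2 ≈ 127.50)
M(J, N) = -20 (M(J, N) = 5 - (20 + 5) = 5 - 1*25 = 5 - 25 = -20)
(M(1, 12) + t)² = (-20 + 255/2)² = (215/2)² = 46225/4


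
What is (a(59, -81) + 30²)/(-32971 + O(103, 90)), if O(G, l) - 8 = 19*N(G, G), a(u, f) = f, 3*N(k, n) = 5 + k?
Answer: -63/2483 ≈ -0.025373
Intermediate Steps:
N(k, n) = 5/3 + k/3 (N(k, n) = (5 + k)/3 = 5/3 + k/3)
O(G, l) = 119/3 + 19*G/3 (O(G, l) = 8 + 19*(5/3 + G/3) = 8 + (95/3 + 19*G/3) = 119/3 + 19*G/3)
(a(59, -81) + 30²)/(-32971 + O(103, 90)) = (-81 + 30²)/(-32971 + (119/3 + (19/3)*103)) = (-81 + 900)/(-32971 + (119/3 + 1957/3)) = 819/(-32971 + 692) = 819/(-32279) = 819*(-1/32279) = -63/2483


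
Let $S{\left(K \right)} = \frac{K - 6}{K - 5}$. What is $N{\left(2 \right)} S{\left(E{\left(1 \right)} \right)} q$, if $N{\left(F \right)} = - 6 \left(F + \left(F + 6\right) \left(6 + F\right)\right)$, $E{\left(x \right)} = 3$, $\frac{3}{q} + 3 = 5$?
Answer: $-891$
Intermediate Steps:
$q = \frac{3}{2}$ ($q = \frac{3}{-3 + 5} = \frac{3}{2} \approx 1.5$)
$S{\left(K \right)} = \frac{-6 + K}{-5 + K}$
$N{\left(F \right)} = - 6 F - 6 \left(6 + F\right)^{2}$ ($N{\left(F \right)} = - 6 \left(F + \left(6 + F\right) \left(6 + F\right)\right) = - 6 \left(F + \left(6 + F\right)^{2}\right) = - 6 F - 6 \left(6 + F\right)^{2}$)
$N{\left(2 \right)} S{\left(E{\left(1 \right)} \right)} q = \left(\left(-6\right) 2 - 6 \left(6 + 2\right)^{2}\right) \frac{-6 + 3}{-5 + 3} \cdot \frac{3}{2} = \left(-12 - 6 \cdot 8^{2}\right) \frac{1}{-2} \left(-3\right) \frac{3}{2} = \left(-12 - 384\right) \left(\left(- \frac{1}{2}\right) \left(-3\right)\right) \frac{3}{2} = \left(-12 - 384\right) \frac{3}{2} \cdot \frac{3}{2} = \left(-396\right) \frac{3}{2} \cdot \frac{3}{2} = \left(-594\right) \frac{3}{2} = -891$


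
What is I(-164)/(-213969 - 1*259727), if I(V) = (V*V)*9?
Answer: -15129/29606 ≈ -0.51101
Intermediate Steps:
I(V) = 9*V² (I(V) = V²*9 = 9*V²)
I(-164)/(-213969 - 1*259727) = (9*(-164)²)/(-213969 - 1*259727) = (9*26896)/(-213969 - 259727) = 242064/(-473696) = 242064*(-1/473696) = -15129/29606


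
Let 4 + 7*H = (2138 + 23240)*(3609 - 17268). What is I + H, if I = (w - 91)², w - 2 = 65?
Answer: -346634074/7 ≈ -4.9519e+7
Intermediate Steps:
w = 67 (w = 2 + 65 = 67)
H = -346638106/7 (H = -4/7 + ((2138 + 23240)*(3609 - 17268))/7 = -4/7 + (25378*(-13659))/7 = -4/7 + (⅐)*(-346638102) = -4/7 - 346638102/7 = -346638106/7 ≈ -4.9520e+7)
I = 576 (I = (67 - 91)² = (-24)² = 576)
I + H = 576 - 346638106/7 = -346634074/7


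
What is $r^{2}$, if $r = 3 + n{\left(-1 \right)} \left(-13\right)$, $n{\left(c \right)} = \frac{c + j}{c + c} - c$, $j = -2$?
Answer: $\frac{3481}{4} \approx 870.25$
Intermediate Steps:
$n{\left(c \right)} = - c + \frac{-2 + c}{2 c}$ ($n{\left(c \right)} = \frac{c - 2}{c + c} - c = \frac{-2 + c}{2 c} - c = - c + \frac{-2 + c}{2 c}$)
$r = - \frac{59}{2}$ ($r = 3 + \left(\frac{1}{2} - -1 - \frac{1}{-1}\right) \left(-13\right) = 3 + \left(\frac{1}{2} + 1 - -1\right) \left(-13\right) = 3 + \left(\frac{1}{2} + 1 + 1\right) \left(-13\right) = 3 + \frac{5}{2} \left(-13\right) = 3 - \frac{65}{2} = - \frac{59}{2} \approx -29.5$)
$r^{2} = \left(- \frac{59}{2}\right)^{2} = \frac{3481}{4}$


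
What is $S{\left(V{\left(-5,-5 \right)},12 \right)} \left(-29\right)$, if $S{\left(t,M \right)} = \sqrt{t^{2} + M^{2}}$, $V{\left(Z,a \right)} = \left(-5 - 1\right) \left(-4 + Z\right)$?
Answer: $- 174 \sqrt{85} \approx -1604.2$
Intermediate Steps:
$V{\left(Z,a \right)} = 24 - 6 Z$ ($V{\left(Z,a \right)} = - 6 \left(-4 + Z\right) = 24 - 6 Z$)
$S{\left(t,M \right)} = \sqrt{M^{2} + t^{2}}$
$S{\left(V{\left(-5,-5 \right)},12 \right)} \left(-29\right) = \sqrt{12^{2} + \left(24 - -30\right)^{2}} \left(-29\right) = \sqrt{144 + \left(24 + 30\right)^{2}} \left(-29\right) = \sqrt{144 + 54^{2}} \left(-29\right) = \sqrt{144 + 2916} \left(-29\right) = \sqrt{3060} \left(-29\right) = 6 \sqrt{85} \left(-29\right) = - 174 \sqrt{85}$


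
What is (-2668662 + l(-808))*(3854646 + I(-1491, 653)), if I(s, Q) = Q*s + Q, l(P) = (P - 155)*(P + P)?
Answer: -3205731992904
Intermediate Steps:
l(P) = 2*P*(-155 + P) (l(P) = (-155 + P)*(2*P) = 2*P*(-155 + P))
I(s, Q) = Q + Q*s
(-2668662 + l(-808))*(3854646 + I(-1491, 653)) = (-2668662 + 2*(-808)*(-155 - 808))*(3854646 + 653*(1 - 1491)) = (-2668662 + 2*(-808)*(-963))*(3854646 + 653*(-1490)) = (-2668662 + 1556208)*(3854646 - 972970) = -1112454*2881676 = -3205731992904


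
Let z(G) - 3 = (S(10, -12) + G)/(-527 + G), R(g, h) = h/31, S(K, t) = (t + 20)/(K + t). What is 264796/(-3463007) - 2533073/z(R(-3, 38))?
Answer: -142975648268301257/169628471881 ≈ -8.4288e+5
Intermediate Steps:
S(K, t) = (20 + t)/(K + t)
R(g, h) = h/31 (R(g, h) = h*(1/31) = h/31)
z(G) = 3 + (-4 + G)/(-527 + G) (z(G) = 3 + ((20 - 12)/(10 - 12) + G)/(-527 + G) = 3 + (8/(-2) + G)/(-527 + G) = 3 + (-½*8 + G)/(-527 + G) = 3 + (-4 + G)/(-527 + G))
264796/(-3463007) - 2533073/z(R(-3, 38)) = 264796/(-3463007) - 2533073*(-527 + (1/31)*38)/(-1585 + 4*((1/31)*38)) = 264796*(-1/3463007) - 2533073*(-527 + 38/31)/(-1585 + 4*(38/31)) = -264796/3463007 - 2533073*(-16299/(31*(-1585 + 152/31))) = -264796/3463007 - 2533073/((-31/16299*(-48983/31))) = -264796/3463007 - 2533073/48983/16299 = -264796/3463007 - 2533073*16299/48983 = -264796/3463007 - 41286556827/48983 = -142975648268301257/169628471881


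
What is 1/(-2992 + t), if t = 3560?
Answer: 1/568 ≈ 0.0017606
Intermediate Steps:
1/(-2992 + t) = 1/(-2992 + 3560) = 1/568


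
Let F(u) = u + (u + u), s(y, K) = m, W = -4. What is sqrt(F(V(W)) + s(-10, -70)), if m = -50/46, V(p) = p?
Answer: I*sqrt(6923)/23 ≈ 3.6176*I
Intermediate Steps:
m = -25/23 (m = -50*1/46 = -25/23 ≈ -1.0870)
s(y, K) = -25/23
F(u) = 3*u (F(u) = u + 2*u = 3*u)
sqrt(F(V(W)) + s(-10, -70)) = sqrt(3*(-4) - 25/23) = sqrt(-12 - 25/23) = sqrt(-301/23) = I*sqrt(6923)/23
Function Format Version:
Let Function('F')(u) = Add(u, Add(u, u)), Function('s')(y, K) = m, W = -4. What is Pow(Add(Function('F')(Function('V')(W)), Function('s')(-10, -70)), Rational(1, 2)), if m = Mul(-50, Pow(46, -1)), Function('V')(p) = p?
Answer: Mul(Rational(1, 23), I, Pow(6923, Rational(1, 2))) ≈ Mul(3.6176, I)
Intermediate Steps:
m = Rational(-25, 23) (m = Mul(-50, Rational(1, 46)) = Rational(-25, 23) ≈ -1.0870)
Function('s')(y, K) = Rational(-25, 23)
Function('F')(u) = Mul(3, u) (Function('F')(u) = Add(u, Mul(2, u)) = Mul(3, u))
Pow(Add(Function('F')(Function('V')(W)), Function('s')(-10, -70)), Rational(1, 2)) = Pow(Add(Mul(3, -4), Rational(-25, 23)), Rational(1, 2)) = Pow(Add(-12, Rational(-25, 23)), Rational(1, 2)) = Pow(Rational(-301, 23), Rational(1, 2)) = Mul(Rational(1, 23), I, Pow(6923, Rational(1, 2)))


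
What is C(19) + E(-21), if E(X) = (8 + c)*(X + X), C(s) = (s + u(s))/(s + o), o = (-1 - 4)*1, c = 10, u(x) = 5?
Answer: -5280/7 ≈ -754.29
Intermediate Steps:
o = -5 (o = -5*1 = -5)
C(s) = (5 + s)/(-5 + s) (C(s) = (s + 5)/(s - 5) = (5 + s)/(-5 + s))
E(X) = 36*X (E(X) = (8 + 10)*(X + X) = 18*(2*X) = 36*X)
C(19) + E(-21) = (5 + 19)/(-5 + 19) + 36*(-21) = 24/14 - 756 = (1/14)*24 - 756 = 12/7 - 756 = -5280/7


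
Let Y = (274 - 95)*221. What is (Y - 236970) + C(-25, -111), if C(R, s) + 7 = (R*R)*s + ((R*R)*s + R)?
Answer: -336193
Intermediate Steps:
Y = 39559 (Y = 179*221 = 39559)
C(R, s) = -7 + R + 2*s*R**2 (C(R, s) = -7 + ((R*R)*s + ((R*R)*s + R)) = -7 + (R**2*s + (R**2*s + R)) = -7 + (s*R**2 + (s*R**2 + R)) = -7 + (s*R**2 + (R + s*R**2)) = -7 + (R + 2*s*R**2) = -7 + R + 2*s*R**2)
(Y - 236970) + C(-25, -111) = (39559 - 236970) + (-7 - 25 + 2*(-111)*(-25)**2) = -197411 + (-7 - 25 + 2*(-111)*625) = -197411 + (-7 - 25 - 138750) = -197411 - 138782 = -336193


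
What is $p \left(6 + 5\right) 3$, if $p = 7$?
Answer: $231$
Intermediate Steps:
$p \left(6 + 5\right) 3 = 7 \left(6 + 5\right) 3 = 7 \cdot 11 \cdot 3 = 77 \cdot 3 = 231$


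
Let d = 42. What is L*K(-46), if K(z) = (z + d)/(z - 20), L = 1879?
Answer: 3758/33 ≈ 113.88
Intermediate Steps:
K(z) = (42 + z)/(-20 + z) (K(z) = (z + 42)/(z - 20) = (42 + z)/(-20 + z))
L*K(-46) = 1879*((42 - 46)/(-20 - 46)) = 1879*(-4/(-66)) = 1879*(-1/66*(-4)) = 1879*(2/33) = 3758/33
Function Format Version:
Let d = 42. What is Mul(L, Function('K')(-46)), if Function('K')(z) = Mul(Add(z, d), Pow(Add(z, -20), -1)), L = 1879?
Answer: Rational(3758, 33) ≈ 113.88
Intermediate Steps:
Function('K')(z) = Mul(Pow(Add(-20, z), -1), Add(42, z)) (Function('K')(z) = Mul(Add(z, 42), Pow(Add(z, -20), -1)) = Mul(Add(42, z), Pow(Add(-20, z), -1)) = Mul(Pow(Add(-20, z), -1), Add(42, z)))
Mul(L, Function('K')(-46)) = Mul(1879, Mul(Pow(Add(-20, -46), -1), Add(42, -46))) = Mul(1879, Mul(Pow(-66, -1), -4)) = Mul(1879, Mul(Rational(-1, 66), -4)) = Mul(1879, Rational(2, 33)) = Rational(3758, 33)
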